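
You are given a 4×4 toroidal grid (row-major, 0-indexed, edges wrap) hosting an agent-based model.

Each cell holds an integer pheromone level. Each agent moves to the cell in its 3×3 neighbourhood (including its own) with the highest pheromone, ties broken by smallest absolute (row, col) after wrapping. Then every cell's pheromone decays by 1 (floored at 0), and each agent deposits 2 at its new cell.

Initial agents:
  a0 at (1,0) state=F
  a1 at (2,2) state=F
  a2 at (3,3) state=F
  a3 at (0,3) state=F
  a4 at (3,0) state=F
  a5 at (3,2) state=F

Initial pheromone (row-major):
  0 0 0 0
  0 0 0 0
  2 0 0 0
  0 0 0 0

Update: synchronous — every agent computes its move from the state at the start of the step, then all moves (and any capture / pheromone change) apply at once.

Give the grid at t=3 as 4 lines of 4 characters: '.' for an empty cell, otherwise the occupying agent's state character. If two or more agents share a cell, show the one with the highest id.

t=1: a0@(2,0) a1@(1,1) a2@(2,0) a3@(0,0) a4@(2,0) a5@(0,1) | pheromone: 2 2 0 0 / 0 2 0 0 / 7 0 0 0 / 0 0 0 0
t=2: a0@(2,0) a1@(2,0) a2@(2,0) a3@(0,0) a4@(2,0) a5@(0,0) | pheromone: 5 1 0 0 / 0 1 0 0 / 14 0 0 0 / 0 0 0 0
t=3: a0@(2,0) a1@(2,0) a2@(2,0) a3@(0,0) a4@(2,0) a5@(0,0) | pheromone: 8 0 0 0 / 0 0 0 0 / 21 0 0 0 / 0 0 0 0

F...
....
F...
....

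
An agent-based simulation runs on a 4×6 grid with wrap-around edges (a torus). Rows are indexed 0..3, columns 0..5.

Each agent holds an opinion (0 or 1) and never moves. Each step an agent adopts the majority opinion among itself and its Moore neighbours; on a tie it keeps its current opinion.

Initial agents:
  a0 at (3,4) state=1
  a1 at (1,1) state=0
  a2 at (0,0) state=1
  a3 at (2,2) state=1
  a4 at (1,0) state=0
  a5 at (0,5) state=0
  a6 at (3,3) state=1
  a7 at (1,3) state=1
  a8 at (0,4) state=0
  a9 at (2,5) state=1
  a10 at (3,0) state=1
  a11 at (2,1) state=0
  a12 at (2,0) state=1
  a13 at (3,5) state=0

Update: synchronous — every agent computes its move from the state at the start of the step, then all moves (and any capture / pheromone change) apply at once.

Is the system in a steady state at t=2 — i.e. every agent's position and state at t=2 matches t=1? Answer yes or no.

no

t=1: a0@(3,4):1 a1@(1,1):0 a2@(0,0):0 a3@(2,2):1 a4@(1,0):0 a5@(0,5):0 a6@(3,3):1 a7@(1,3):1 a8@(0,4):0 a9@(2,5):1 a10@(3,0):1 a11@(2,1):0 a12@(2,0):0 a13@(3,5):1
t=2: a0@(3,4):1 a1@(1,1):0 a2@(0,0):0 a3@(2,2):1 a4@(1,0):0 a5@(0,5):0 a6@(3,3):1 a7@(1,3):1 a8@(0,4):1 a9@(2,5):1 a10@(3,0):0 a11@(2,1):0 a12@(2,0):0 a13@(3,5):1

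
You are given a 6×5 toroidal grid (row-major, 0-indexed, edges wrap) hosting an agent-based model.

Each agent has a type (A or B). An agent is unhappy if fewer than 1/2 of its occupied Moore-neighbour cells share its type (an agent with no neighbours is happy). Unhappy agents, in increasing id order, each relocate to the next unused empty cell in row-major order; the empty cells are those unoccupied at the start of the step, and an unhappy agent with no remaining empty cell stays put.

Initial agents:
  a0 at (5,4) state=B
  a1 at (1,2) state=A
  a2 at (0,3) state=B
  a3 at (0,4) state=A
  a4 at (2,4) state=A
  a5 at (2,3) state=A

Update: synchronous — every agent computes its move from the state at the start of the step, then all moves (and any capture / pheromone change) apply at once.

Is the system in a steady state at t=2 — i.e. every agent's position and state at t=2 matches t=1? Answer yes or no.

t=1: a0@(5,4):B a1@(1,2):A a2@(0,0):B a3@(0,1):A a4@(2,4):A a5@(2,3):A
t=2: (unchanged — steady state)

yes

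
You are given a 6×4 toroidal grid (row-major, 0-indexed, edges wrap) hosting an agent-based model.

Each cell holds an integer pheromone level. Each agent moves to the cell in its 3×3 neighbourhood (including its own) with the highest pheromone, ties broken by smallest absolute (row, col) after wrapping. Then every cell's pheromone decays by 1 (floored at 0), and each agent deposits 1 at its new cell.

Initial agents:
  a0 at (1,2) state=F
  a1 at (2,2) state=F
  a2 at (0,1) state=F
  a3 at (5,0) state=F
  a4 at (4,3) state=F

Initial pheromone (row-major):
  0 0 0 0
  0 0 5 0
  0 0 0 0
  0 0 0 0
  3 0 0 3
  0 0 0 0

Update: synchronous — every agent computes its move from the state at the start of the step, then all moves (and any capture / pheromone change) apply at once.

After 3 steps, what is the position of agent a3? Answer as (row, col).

t=1: a0@(1,2) a1@(1,2) a2@(1,2) a3@(4,0) a4@(4,0) | pheromone: 0 0 0 0 / 0 0 7 0 / 0 0 0 0 / 0 0 0 0 / 4 0 0 2 / 0 0 0 0
t=2: a0@(1,2) a1@(1,2) a2@(1,2) a3@(4,0) a4@(4,0) | pheromone: 0 0 0 0 / 0 0 9 0 / 0 0 0 0 / 0 0 0 0 / 5 0 0 1 / 0 0 0 0
t=3: a0@(1,2) a1@(1,2) a2@(1,2) a3@(4,0) a4@(4,0) | pheromone: 0 0 0 0 / 0 0 11 0 / 0 0 0 0 / 0 0 0 0 / 6 0 0 0 / 0 0 0 0

(4, 0)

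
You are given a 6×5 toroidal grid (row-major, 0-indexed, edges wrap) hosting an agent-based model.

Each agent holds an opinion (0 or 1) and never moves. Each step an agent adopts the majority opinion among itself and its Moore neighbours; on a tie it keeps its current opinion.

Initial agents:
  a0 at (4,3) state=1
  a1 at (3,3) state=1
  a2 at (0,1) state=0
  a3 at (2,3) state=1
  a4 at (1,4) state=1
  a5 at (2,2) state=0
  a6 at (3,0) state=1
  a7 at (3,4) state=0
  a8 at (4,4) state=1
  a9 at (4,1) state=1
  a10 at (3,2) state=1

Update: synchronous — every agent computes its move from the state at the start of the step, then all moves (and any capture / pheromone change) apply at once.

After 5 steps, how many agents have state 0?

1

t=1: a0@(4,3):1 a1@(3,3):1 a2@(0,1):0 a3@(2,3):1 a4@(1,4):1 a5@(2,2):1 a6@(3,0):1 a7@(3,4):1 a8@(4,4):1 a9@(4,1):1 a10@(3,2):1
t=2: (unchanged — steady state)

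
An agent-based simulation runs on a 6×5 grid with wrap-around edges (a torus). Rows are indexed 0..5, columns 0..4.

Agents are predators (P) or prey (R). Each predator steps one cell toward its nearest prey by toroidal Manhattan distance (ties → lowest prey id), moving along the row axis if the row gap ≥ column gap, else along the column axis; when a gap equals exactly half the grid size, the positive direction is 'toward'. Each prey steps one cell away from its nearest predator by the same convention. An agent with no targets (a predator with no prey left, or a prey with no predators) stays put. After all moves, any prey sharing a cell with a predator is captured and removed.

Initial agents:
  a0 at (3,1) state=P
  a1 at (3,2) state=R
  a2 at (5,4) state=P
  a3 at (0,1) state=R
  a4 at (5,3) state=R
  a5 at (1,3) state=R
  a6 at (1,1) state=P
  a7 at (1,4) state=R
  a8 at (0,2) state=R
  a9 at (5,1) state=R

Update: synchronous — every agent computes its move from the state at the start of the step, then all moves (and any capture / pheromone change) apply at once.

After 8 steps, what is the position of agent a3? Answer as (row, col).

t=1: a0@(3,2):P a1@(3,3):R a2@(5,3):P a3@(5,1):R a4@(5,2):R a5@(1,4):R a6@(0,1):P a7@(2,4):R a8@(5,2):R
t=2: a0@(3,3):P a1@(3,4):R a2@(5,2):P a3@(4,1):R a5@(2,4):R a6@(5,1):P a7@(2,0):R
t=3: a0@(3,4):P a1@(3,0):R a2@(4,2):P a3@(3,1):R a5@(1,4):R a6@(4,1):P a7@(2,1):R
t=4: a0@(3,0):P a2@(3,2):P a3@(2,1):R a5@(0,4):R a6@(3,1):P a7@(1,1):R
t=5: a0@(2,0):P a2@(2,2):P a3@(1,1):R a5@(5,4):R a6@(2,1):P a7@(0,1):R
t=6: a0@(1,0):P a2@(1,2):P a3@(0,1):R a5@(4,4):R a6@(1,1):P a7@(5,1):R
t=7: a0@(0,0):P a2@(0,2):P a3@(5,1):R a5@(3,4):R a6@(0,1):P a7@(4,1):R
t=8: a0@(5,0):P a2@(5,2):P a3@(4,1):R a5@(2,4):R a6@(5,1):P a7@(3,1):R

(4, 1)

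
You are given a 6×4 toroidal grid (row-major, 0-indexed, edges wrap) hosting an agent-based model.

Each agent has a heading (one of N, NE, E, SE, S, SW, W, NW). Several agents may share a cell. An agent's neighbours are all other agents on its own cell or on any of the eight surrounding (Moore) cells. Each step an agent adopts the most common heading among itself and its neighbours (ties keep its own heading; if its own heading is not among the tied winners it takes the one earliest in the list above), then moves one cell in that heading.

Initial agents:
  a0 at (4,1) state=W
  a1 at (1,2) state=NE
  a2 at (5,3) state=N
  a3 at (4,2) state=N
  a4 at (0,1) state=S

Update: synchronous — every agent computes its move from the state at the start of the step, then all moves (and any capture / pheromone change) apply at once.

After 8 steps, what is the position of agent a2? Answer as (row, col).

(3, 3)

t=1: a0@(4,0):W a1@(0,3):NE a2@(4,3):N a3@(3,2):N a4@(1,1):S
t=2: a0@(4,3):W a1@(5,0):NE a2@(3,3):N a3@(2,2):N a4@(2,1):S
t=3: a0@(4,2):W a1@(4,1):NE a2@(2,3):N a3@(1,2):N a4@(3,1):S
t=4: a0@(4,1):W a1@(3,2):NE a2@(1,3):N a3@(0,2):N a4@(4,1):S
t=5: a0@(4,0):W a1@(2,3):NE a2@(0,3):N a3@(5,2):N a4@(5,1):S
t=6: a0@(4,3):W a1@(1,0):NE a2@(5,3):N a3@(4,2):N a4@(0,1):S
t=7: a0@(3,3):N a1@(0,1):NE a2@(4,3):N a3@(3,2):N a4@(1,1):S
t=8: a0@(2,3):N a1@(5,2):NE a2@(3,3):N a3@(2,2):N a4@(2,1):S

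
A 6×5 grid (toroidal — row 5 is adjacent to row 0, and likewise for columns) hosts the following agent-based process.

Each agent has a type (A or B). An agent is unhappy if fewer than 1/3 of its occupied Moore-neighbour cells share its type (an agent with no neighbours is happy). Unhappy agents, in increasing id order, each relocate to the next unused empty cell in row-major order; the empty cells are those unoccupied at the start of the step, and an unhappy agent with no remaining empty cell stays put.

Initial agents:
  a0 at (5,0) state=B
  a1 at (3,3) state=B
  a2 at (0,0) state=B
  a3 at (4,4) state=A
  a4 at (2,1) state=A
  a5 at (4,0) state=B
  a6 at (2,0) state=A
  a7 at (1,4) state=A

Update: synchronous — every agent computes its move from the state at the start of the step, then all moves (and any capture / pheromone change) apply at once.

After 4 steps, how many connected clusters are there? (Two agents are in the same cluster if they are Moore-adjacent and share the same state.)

t=1: a0@(5,0):B a1@(0,1):B a2@(0,0):B a3@(0,2):A a4@(2,1):A a5@(4,0):B a6@(2,0):A a7@(1,4):A
t=2: a0@(5,0):B a1@(0,1):B a2@(0,0):B a3@(0,3):A a4@(2,1):A a5@(4,0):B a6@(2,0):A a7@(1,4):A
t=3: (unchanged — steady state)

2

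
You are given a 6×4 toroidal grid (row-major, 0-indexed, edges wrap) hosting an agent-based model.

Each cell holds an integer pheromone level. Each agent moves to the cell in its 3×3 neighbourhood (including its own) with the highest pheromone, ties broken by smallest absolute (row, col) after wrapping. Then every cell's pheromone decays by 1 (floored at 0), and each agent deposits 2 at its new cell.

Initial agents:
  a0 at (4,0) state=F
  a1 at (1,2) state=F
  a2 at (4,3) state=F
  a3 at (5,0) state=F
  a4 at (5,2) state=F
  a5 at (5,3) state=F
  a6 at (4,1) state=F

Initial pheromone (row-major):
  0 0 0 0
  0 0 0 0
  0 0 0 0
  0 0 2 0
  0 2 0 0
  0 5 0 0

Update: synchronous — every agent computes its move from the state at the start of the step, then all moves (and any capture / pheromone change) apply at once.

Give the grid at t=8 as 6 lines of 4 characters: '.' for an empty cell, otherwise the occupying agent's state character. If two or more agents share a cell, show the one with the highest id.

t=1: a0@(5,1) a1@(0,1) a2@(3,2) a3@(5,1) a4@(5,1) a5@(0,0) a6@(5,1) | pheromone: 2 2 0 0 / 0 0 0 0 / 0 0 0 0 / 0 0 3 0 / 0 1 0 0 / 0 12 0 0
t=2: a0@(5,1) a1@(5,1) a2@(3,2) a3@(5,1) a4@(5,1) a5@(5,1) a6@(5,1) | pheromone: 1 1 0 0 / 0 0 0 0 / 0 0 0 0 / 0 0 4 0 / 0 0 0 0 / 0 23 0 0
t=3: a0@(5,1) a1@(5,1) a2@(3,2) a3@(5,1) a4@(5,1) a5@(5,1) a6@(5,1) | pheromone: 0 0 0 0 / 0 0 0 0 / 0 0 0 0 / 0 0 5 0 / 0 0 0 0 / 0 34 0 0
t=4: a0@(5,1) a1@(5,1) a2@(3,2) a3@(5,1) a4@(5,1) a5@(5,1) a6@(5,1) | pheromone: 0 0 0 0 / 0 0 0 0 / 0 0 0 0 / 0 0 6 0 / 0 0 0 0 / 0 45 0 0
t=5: a0@(5,1) a1@(5,1) a2@(3,2) a3@(5,1) a4@(5,1) a5@(5,1) a6@(5,1) | pheromone: 0 0 0 0 / 0 0 0 0 / 0 0 0 0 / 0 0 7 0 / 0 0 0 0 / 0 56 0 0
t=6: a0@(5,1) a1@(5,1) a2@(3,2) a3@(5,1) a4@(5,1) a5@(5,1) a6@(5,1) | pheromone: 0 0 0 0 / 0 0 0 0 / 0 0 0 0 / 0 0 8 0 / 0 0 0 0 / 0 67 0 0
t=7: a0@(5,1) a1@(5,1) a2@(3,2) a3@(5,1) a4@(5,1) a5@(5,1) a6@(5,1) | pheromone: 0 0 0 0 / 0 0 0 0 / 0 0 0 0 / 0 0 9 0 / 0 0 0 0 / 0 78 0 0
t=8: a0@(5,1) a1@(5,1) a2@(3,2) a3@(5,1) a4@(5,1) a5@(5,1) a6@(5,1) | pheromone: 0 0 0 0 / 0 0 0 0 / 0 0 0 0 / 0 0 10 0 / 0 0 0 0 / 0 89 0 0

....
....
....
..F.
....
.F..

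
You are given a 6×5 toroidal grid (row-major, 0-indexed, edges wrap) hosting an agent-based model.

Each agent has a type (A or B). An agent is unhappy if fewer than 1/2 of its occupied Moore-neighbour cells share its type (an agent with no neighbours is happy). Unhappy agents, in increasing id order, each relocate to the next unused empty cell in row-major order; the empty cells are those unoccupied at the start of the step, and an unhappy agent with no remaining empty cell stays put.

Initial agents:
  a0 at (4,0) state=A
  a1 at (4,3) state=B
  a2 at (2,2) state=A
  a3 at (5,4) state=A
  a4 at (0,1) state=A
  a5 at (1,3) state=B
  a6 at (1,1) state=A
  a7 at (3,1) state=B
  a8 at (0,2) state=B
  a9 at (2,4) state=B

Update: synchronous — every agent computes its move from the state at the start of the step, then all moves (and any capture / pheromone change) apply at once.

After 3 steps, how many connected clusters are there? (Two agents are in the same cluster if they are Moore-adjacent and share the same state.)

2

t=1: a0@(4,0):A a1@(0,0):B a2@(0,3):A a3@(5,4):A a4@(0,1):A a5@(1,3):B a6@(1,1):A a7@(0,4):B a8@(1,0):B a9@(2,4):B
t=2: a0@(4,0):A a1@(0,2):B a2@(1,2):A a3@(5,4):A a4@(1,4):A a5@(1,3):B a6@(2,0):A a7@(0,4):B a8@(1,0):B a9@(2,4):B
t=3: a0@(4,0):A a1@(0,2):B a2@(0,0):A a3@(5,4):A a4@(0,1):A a5@(1,3):B a6@(0,3):A a7@(0,4):B a8@(1,0):B a9@(2,4):B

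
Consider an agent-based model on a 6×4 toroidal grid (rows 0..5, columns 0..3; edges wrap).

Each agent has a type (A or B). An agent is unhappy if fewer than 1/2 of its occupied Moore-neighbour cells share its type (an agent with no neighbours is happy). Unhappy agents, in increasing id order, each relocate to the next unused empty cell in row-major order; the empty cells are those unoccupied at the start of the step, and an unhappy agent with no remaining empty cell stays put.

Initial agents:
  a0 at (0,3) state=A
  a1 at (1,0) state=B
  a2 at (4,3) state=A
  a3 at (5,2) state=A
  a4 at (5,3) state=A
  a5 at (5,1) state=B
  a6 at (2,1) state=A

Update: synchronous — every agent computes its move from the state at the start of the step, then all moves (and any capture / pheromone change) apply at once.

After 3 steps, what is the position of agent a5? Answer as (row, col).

(1, 1)

t=1: a0@(0,3):A a1@(0,0):B a2@(4,3):A a3@(5,2):A a4@(5,3):A a5@(0,1):B a6@(0,2):A
t=2: a0@(0,3):A a1@(1,0):B a2@(4,3):A a3@(5,2):A a4@(5,3):A a5@(1,1):B a6@(0,2):A
t=3: (unchanged — steady state)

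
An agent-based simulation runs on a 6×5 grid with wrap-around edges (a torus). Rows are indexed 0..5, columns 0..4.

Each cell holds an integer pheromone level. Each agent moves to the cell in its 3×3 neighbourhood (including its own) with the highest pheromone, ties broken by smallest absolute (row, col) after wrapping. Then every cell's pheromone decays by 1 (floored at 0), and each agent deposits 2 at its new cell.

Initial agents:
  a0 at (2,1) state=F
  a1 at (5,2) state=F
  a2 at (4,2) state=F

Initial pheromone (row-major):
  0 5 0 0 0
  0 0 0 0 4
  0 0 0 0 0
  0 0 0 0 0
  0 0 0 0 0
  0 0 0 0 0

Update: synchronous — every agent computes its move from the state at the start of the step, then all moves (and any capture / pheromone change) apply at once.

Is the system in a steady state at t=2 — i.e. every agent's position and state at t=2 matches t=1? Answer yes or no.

no

t=1: a0@(1,0) a1@(0,1) a2@(3,1) | pheromone: 0 6 0 0 0 / 2 0 0 0 3 / 0 0 0 0 0 / 0 2 0 0 0 / 0 0 0 0 0 / 0 0 0 0 0
t=2: a0@(0,1) a1@(0,1) a2@(3,1) | pheromone: 0 9 0 0 0 / 1 0 0 0 2 / 0 0 0 0 0 / 0 3 0 0 0 / 0 0 0 0 0 / 0 0 0 0 0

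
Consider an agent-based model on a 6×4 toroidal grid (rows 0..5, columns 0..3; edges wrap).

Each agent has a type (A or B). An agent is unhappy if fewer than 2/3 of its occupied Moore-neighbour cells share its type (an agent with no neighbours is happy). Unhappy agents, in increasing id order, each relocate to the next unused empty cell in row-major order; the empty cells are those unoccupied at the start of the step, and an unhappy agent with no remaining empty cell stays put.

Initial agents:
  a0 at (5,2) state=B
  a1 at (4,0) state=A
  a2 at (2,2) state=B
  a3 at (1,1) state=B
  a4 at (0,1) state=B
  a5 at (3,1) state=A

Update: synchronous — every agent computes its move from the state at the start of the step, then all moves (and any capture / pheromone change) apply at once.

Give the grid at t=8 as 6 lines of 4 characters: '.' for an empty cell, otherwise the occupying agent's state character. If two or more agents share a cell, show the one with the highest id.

BBBA
.B..
....
....
A...
....

t=1: a0@(5,2):B a1@(4,0):A a2@(0,0):B a3@(1,1):B a4@(0,1):B a5@(0,2):A
t=2: a0@(0,3):B a1@(4,0):A a2@(0,0):B a3@(1,1):B a4@(0,1):B a5@(1,0):A
t=3: a0@(0,2):B a1@(4,0):A a2@(0,0):B a3@(1,1):B a4@(0,1):B a5@(1,2):A
t=4: a0@(0,2):B a1@(4,0):A a2@(0,0):B a3@(1,1):B a4@(0,1):B a5@(0,3):A
t=5: a0@(0,2):B a1@(4,0):A a2@(0,0):B a3@(1,1):B a4@(0,1):B a5@(1,0):A
t=6: a0@(0,2):B a1@(4,0):A a2@(0,0):B a3@(1,1):B a4@(0,1):B a5@(0,3):A
t=7: a0@(0,2):B a1@(4,0):A a2@(0,0):B a3@(1,1):B a4@(0,1):B a5@(1,0):A
t=8: a0@(0,2):B a1@(4,0):A a2@(0,0):B a3@(1,1):B a4@(0,1):B a5@(0,3):A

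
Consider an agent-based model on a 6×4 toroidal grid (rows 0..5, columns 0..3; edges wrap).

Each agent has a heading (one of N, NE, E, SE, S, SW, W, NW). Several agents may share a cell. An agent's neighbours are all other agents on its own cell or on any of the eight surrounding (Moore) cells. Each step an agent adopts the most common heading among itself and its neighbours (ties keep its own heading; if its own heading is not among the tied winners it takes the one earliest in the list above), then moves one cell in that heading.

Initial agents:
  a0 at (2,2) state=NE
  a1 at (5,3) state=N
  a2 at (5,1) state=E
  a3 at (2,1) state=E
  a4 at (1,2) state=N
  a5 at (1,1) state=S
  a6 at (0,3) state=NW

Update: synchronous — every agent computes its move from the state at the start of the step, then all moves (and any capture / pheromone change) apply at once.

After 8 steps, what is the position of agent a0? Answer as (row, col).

t=1: a0@(1,3):NE a1@(4,3):N a2@(5,2):E a3@(2,2):E a4@(0,2):N a5@(2,1):S a6@(5,3):N
t=2: a0@(0,0):NE a1@(3,3):N a2@(4,2):N a3@(2,3):E a4@(5,2):N a5@(3,1):S a6@(4,3):N
t=3: a0@(5,1):NE a1@(2,3):N a2@(3,2):N a3@(2,0):E a4@(4,2):N a5@(4,1):S a6@(3,3):N
t=4: a0@(4,2):NE a1@(1,3):N a2@(2,2):N a3@(1,0):N a4@(3,2):N a5@(3,1):N a6@(2,3):N
t=5: a0@(3,2):N a1@(0,3):N a2@(1,2):N a3@(0,0):N a4@(2,2):N a5@(2,1):N a6@(1,3):N
t=6: a0@(2,2):N a1@(5,3):N a2@(0,2):N a3@(5,0):N a4@(1,2):N a5@(1,1):N a6@(0,3):N
t=7: a0@(1,2):N a1@(4,3):N a2@(5,2):N a3@(4,0):N a4@(0,2):N a5@(0,1):N a6@(5,3):N
t=8: a0@(0,2):N a1@(3,3):N a2@(4,2):N a3@(3,0):N a4@(5,2):N a5@(5,1):N a6@(4,3):N

(0, 2)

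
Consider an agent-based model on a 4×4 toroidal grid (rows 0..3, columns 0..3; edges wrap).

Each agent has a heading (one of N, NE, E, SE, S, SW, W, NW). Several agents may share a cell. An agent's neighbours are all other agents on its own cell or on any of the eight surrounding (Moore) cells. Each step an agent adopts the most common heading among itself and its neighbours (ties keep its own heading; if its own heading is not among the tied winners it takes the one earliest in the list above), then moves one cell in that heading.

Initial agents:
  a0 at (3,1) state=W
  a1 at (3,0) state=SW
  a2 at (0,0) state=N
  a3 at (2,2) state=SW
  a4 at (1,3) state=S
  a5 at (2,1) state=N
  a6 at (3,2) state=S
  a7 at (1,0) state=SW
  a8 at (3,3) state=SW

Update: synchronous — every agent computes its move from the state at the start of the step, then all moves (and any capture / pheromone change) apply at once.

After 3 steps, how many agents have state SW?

t=1: a0@(2,1):N a1@(0,3):SW a2@(1,3):SW a3@(3,1):SW a4@(2,2):SW a5@(3,0):SW a6@(0,1):SW a7@(0,0):N a8@(0,2):SW
t=2: a0@(3,0):SW a1@(1,2):SW a2@(2,2):SW a3@(0,0):SW a4@(3,1):SW a5@(0,3):SW a6@(1,0):SW a7@(1,3):SW a8@(1,1):SW
t=3: a0@(0,3):SW a1@(2,1):SW a2@(3,1):SW a3@(1,3):SW a4@(0,0):SW a5@(1,2):SW a6@(2,3):SW a7@(2,2):SW a8@(2,0):SW

9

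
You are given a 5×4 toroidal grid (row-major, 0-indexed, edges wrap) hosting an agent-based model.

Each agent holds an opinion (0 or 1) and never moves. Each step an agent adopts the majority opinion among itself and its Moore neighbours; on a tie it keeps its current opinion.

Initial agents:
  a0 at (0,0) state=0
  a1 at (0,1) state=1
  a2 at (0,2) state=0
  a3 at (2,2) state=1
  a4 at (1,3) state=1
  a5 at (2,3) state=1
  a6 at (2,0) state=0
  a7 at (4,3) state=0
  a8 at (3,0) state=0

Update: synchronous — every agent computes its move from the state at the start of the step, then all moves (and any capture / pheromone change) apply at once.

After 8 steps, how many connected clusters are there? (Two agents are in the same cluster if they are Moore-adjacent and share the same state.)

2

t=1: a0@(0,0):0 a1@(0,1):0 a2@(0,2):0 a3@(2,2):1 a4@(1,3):1 a5@(2,3):1 a6@(2,0):0 a7@(4,3):0 a8@(3,0):0
t=2: (unchanged — steady state)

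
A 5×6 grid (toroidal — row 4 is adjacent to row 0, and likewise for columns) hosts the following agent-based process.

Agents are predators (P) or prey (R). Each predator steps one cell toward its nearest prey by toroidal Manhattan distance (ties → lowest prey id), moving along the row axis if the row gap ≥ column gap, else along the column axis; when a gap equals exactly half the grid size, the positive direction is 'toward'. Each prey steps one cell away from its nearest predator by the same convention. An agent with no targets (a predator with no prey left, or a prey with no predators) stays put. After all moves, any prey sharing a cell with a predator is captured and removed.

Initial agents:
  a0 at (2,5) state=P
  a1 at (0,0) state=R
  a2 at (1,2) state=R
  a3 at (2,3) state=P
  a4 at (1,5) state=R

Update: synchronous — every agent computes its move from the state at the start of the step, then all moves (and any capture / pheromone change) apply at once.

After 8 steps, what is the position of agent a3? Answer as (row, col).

t=1: a0@(1,5):P a1@(4,0):R a2@(0,2):R a3@(1,3):P a4@(0,5):R
t=2: a0@(0,5):P a1@(3,0):R a2@(4,2):R a3@(0,3):P a4@(4,5):R
t=3: a0@(4,5):P a1@(2,0):R a2@(3,2):R a3@(4,3):P a4@(3,5):R
t=4: a0@(3,5):P a1@(1,0):R a2@(2,2):R a3@(3,3):P a4@(2,5):R
t=5: a0@(2,5):P a1@(0,0):R a2@(1,2):R a3@(2,3):P a4@(1,5):R
t=6: a0@(1,5):P a1@(4,0):R a2@(0,2):R a3@(1,3):P a4@(0,5):R
t=7: a0@(0,5):P a1@(3,0):R a2@(4,2):R a3@(0,3):P a4@(4,5):R
t=8: a0@(4,5):P a1@(2,0):R a2@(3,2):R a3@(4,3):P a4@(3,5):R

(4, 3)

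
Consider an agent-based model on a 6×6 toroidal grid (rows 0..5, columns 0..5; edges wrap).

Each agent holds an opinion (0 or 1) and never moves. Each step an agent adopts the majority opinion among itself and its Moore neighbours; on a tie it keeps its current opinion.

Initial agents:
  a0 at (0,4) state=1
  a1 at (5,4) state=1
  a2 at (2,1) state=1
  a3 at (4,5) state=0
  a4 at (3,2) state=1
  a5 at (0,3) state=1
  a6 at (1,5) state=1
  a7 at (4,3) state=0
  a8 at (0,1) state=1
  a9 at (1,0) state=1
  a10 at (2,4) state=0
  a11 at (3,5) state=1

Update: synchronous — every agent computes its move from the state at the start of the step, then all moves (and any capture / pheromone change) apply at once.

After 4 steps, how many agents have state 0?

0

t=1: a0@(0,4):1 a1@(5,4):1 a2@(2,1):1 a3@(4,5):1 a4@(3,2):1 a5@(0,3):1 a6@(1,5):1 a7@(4,3):1 a8@(0,1):1 a9@(1,0):1 a10@(2,4):1 a11@(3,5):0
t=2: a0@(0,4):1 a1@(5,4):1 a2@(2,1):1 a3@(4,5):1 a4@(3,2):1 a5@(0,3):1 a6@(1,5):1 a7@(4,3):1 a8@(0,1):1 a9@(1,0):1 a10@(2,4):1 a11@(3,5):1
t=3: (unchanged — steady state)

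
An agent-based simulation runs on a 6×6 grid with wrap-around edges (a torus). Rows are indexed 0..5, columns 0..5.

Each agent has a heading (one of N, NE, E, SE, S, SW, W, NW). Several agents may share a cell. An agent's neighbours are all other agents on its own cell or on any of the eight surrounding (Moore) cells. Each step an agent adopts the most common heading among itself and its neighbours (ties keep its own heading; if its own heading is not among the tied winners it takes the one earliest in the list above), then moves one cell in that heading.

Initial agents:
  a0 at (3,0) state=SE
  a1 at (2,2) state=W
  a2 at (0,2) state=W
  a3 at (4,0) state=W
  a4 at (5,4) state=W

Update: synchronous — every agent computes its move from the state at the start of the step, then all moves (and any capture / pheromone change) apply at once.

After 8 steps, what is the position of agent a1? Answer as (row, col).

(2, 0)

t=1: a0@(4,1):SE a1@(2,1):W a2@(0,1):W a3@(4,5):W a4@(5,3):W
t=2: a0@(5,2):SE a1@(2,0):W a2@(0,0):W a3@(4,4):W a4@(5,2):W
t=3: a0@(0,3):SE a1@(2,5):W a2@(0,5):W a3@(4,3):W a4@(5,1):W
t=4: a0@(1,4):SE a1@(2,4):W a2@(0,4):W a3@(4,2):W a4@(5,0):W
t=5: a0@(1,3):W a1@(2,3):W a2@(0,3):W a3@(4,1):W a4@(5,5):W
t=6: a0@(1,2):W a1@(2,2):W a2@(0,2):W a3@(4,0):W a4@(5,4):W
t=7: a0@(1,1):W a1@(2,1):W a2@(0,1):W a3@(4,5):W a4@(5,3):W
t=8: a0@(1,0):W a1@(2,0):W a2@(0,0):W a3@(4,4):W a4@(5,2):W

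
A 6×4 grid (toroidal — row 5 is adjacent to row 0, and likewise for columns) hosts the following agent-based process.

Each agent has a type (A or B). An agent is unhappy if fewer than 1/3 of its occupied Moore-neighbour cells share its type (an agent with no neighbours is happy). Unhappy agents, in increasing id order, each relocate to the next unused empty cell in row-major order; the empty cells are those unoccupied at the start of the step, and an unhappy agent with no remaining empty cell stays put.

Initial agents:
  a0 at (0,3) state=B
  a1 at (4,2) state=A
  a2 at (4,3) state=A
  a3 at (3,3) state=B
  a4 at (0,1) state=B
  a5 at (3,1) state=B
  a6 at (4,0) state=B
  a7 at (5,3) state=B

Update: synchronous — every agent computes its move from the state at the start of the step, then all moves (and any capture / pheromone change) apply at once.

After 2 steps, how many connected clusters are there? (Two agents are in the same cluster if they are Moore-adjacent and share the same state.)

2

t=1: a0@(0,3):B a1@(0,0):A a2@(0,2):A a3@(3,3):B a4@(0,1):B a5@(3,1):B a6@(4,0):B a7@(5,3):B
t=2: a0@(0,3):B a1@(1,0):A a2@(1,1):A a3@(3,3):B a4@(1,2):B a5@(3,1):B a6@(4,0):B a7@(5,3):B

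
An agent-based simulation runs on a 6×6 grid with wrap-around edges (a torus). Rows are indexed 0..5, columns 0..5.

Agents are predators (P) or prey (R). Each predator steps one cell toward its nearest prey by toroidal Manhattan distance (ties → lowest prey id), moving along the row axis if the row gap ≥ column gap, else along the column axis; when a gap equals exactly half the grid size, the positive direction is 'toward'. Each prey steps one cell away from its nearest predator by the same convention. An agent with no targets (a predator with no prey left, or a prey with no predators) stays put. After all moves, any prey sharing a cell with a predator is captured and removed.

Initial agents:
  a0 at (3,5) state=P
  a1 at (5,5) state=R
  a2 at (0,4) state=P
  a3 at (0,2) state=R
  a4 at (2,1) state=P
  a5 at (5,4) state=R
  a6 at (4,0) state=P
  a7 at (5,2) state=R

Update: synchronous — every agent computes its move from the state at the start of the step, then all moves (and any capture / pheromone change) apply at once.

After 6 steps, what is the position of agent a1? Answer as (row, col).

t=1: a0@(4,5):P a1@(0,5):R a2@(5,4):P a3@(0,1):R a4@(1,1):P a5@(4,4):R a6@(5,0):P a7@(5,1):R
t=2: a0@(4,4):P a1@(1,5):R a2@(4,4):P a4@(0,1):P a5@(4,3):R a6@(5,1):P a7@(5,2):R
t=3: a0@(4,3):P a1@(1,4):R a2@(4,3):P a4@(5,1):P a5@(4,2):R a6@(5,2):P a7@(5,3):R
t=4: a0@(4,2):P a1@(0,4):R a2@(4,2):P a4@(4,1):P a6@(4,2):P a7@(0,3):R
t=5: a0@(5,2):P a1@(1,4):R a2@(5,2):P a4@(5,1):P a6@(5,2):P a7@(1,3):R
t=6: a0@(0,2):P a1@(2,4):R a2@(0,2):P a4@(0,1):P a6@(0,2):P a7@(2,3):R

(2, 4)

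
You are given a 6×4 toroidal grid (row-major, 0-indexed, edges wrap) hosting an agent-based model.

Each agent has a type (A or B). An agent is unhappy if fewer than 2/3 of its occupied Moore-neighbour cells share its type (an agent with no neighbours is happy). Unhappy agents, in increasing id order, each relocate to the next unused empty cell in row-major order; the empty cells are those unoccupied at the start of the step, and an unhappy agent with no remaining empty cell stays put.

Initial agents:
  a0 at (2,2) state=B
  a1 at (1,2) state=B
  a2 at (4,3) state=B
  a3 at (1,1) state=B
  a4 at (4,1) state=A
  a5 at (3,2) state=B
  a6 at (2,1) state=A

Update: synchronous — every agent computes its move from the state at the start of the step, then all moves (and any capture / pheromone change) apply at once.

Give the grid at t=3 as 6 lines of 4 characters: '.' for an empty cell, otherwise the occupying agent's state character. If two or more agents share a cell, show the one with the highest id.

t=1: a0@(2,2):B a1@(1,2):B a2@(4,3):B a3@(1,1):B a4@(0,0):A a5@(0,1):B a6@(0,2):A
t=2: a0@(2,2):B a1@(1,2):B a2@(4,3):B a3@(0,3):B a4@(1,0):A a5@(1,3):B a6@(2,0):A
t=3: a0@(2,2):B a1@(1,2):B a2@(4,3):B a3@(0,3):B a4@(0,0):A a5@(0,1):B a6@(0,2):A

ABAB
..B.
..B.
....
...B
....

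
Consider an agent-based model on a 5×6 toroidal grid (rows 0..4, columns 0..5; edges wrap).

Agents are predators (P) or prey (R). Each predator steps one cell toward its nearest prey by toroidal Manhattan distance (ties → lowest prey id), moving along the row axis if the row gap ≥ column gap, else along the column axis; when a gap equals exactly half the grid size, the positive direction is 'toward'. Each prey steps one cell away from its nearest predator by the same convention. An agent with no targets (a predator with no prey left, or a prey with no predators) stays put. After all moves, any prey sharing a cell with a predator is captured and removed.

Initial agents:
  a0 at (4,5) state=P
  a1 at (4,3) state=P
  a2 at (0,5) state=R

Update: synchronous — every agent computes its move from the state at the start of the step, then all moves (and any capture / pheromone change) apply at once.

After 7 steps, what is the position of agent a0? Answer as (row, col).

(1, 5)

t=1: a0@(0,5):P a1@(4,4):P a2@(1,5):R
t=2: a0@(1,5):P a1@(0,4):P a2@(2,5):R
t=3: a0@(2,5):P a1@(1,4):P a2@(3,5):R
t=4: a0@(3,5):P a1@(2,4):P a2@(4,5):R
t=5: a0@(4,5):P a1@(3,4):P a2@(0,5):R
t=6: a0@(0,5):P a1@(4,4):P a2@(1,5):R
t=7: a0@(1,5):P a1@(0,4):P a2@(2,5):R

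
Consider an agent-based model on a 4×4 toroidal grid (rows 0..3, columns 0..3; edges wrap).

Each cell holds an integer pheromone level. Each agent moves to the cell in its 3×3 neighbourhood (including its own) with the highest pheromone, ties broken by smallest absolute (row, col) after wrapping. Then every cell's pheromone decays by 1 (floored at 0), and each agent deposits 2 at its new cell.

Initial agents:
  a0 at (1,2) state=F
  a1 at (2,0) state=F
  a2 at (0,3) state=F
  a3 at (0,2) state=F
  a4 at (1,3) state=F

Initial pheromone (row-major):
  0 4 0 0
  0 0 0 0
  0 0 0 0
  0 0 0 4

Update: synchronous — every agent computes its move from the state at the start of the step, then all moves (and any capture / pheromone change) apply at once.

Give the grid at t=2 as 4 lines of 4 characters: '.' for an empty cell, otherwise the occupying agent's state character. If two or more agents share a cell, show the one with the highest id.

t=1: a0@(0,1) a1@(3,3) a2@(3,3) a3@(0,1) a4@(0,0) | pheromone: 2 7 0 0 / 0 0 0 0 / 0 0 0 0 / 0 0 0 7
t=2: a0@(0,1) a1@(3,3) a2@(3,3) a3@(0,1) a4@(0,1) | pheromone: 1 12 0 0 / 0 0 0 0 / 0 0 0 0 / 0 0 0 10

.F..
....
....
...F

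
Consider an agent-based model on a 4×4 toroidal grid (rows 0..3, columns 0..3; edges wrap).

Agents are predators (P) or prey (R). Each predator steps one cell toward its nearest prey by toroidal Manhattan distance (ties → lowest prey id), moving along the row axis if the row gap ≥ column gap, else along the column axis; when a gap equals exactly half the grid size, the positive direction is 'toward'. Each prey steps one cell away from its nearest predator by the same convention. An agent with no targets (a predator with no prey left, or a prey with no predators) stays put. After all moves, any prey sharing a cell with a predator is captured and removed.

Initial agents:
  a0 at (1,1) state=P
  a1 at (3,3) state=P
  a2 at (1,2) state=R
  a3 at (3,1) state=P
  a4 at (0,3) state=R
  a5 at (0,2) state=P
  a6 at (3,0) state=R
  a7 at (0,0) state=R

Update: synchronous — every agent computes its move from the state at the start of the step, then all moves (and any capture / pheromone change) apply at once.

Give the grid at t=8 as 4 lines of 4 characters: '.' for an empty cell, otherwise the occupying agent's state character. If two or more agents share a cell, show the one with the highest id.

t=1: a0@(1,2):P a1@(0,3):P a2@(1,3):R a3@(3,0):P a4@(1,3):R a5@(1,2):P a6@(3,1):R
t=2: a0@(1,3):P a1@(1,3):P a2@(1,0):R a3@(3,1):P a4@(1,0):R a5@(1,3):P a6@(3,2):R
t=3: a0@(1,0):P a1@(1,0):P a2@(1,1):R a3@(3,2):P a4@(1,1):R a5@(1,0):P a6@(3,3):R
t=4: a0@(1,1):P a1@(1,1):P a2@(1,2):R a3@(3,3):P a4@(1,2):R a5@(1,1):P a6@(3,0):R
t=5: a0@(1,2):P a1@(1,2):P a2@(1,3):R a3@(3,0):P a4@(1,3):R a5@(1,2):P a6@(3,1):R
t=6: a0@(1,3):P a1@(1,3):P a2@(1,0):R a3@(3,1):P a4@(1,0):R a5@(1,3):P a6@(3,2):R
t=7: a0@(1,0):P a1@(1,0):P a2@(1,1):R a3@(3,2):P a4@(1,1):R a5@(1,0):P a6@(3,3):R
t=8: a0@(1,1):P a1@(1,1):P a2@(1,2):R a3@(3,3):P a4@(1,2):R a5@(1,1):P a6@(3,0):R

....
.PR.
....
R..P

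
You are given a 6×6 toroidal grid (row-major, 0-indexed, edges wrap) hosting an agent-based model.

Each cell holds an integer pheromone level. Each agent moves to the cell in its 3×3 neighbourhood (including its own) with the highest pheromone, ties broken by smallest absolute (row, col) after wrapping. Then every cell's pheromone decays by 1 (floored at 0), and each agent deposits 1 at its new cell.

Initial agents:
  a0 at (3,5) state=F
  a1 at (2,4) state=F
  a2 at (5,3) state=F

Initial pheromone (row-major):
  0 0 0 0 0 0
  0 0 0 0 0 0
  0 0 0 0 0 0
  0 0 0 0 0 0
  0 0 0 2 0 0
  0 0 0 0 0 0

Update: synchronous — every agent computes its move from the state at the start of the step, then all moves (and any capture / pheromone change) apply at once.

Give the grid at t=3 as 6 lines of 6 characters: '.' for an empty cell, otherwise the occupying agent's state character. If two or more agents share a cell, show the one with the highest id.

......
...F..
F.....
......
...F..
......

t=1: a0@(2,0) a1@(1,3) a2@(4,3) | pheromone: 0 0 0 0 0 0 / 0 0 0 1 0 0 / 1 0 0 0 0 0 / 0 0 0 0 0 0 / 0 0 0 2 0 0 / 0 0 0 0 0 0
t=2: (unchanged — steady state)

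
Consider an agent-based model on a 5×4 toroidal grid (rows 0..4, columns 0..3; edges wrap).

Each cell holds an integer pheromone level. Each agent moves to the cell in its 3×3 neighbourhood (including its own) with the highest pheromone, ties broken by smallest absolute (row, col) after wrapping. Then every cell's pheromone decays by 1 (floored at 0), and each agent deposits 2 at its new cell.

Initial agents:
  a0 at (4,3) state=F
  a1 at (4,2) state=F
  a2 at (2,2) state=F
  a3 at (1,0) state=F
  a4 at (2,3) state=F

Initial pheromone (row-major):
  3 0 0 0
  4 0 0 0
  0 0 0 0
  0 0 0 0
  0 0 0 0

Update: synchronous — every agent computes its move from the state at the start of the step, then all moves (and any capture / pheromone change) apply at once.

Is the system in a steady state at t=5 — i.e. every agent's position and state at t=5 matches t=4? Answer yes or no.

yes

t=1: a0@(0,0) a1@(0,1) a2@(1,1) a3@(1,0) a4@(1,0) | pheromone: 4 2 0 0 / 7 2 0 0 / 0 0 0 0 / 0 0 0 0 / 0 0 0 0
t=2: a0@(1,0) a1@(1,0) a2@(1,0) a3@(1,0) a4@(1,0) | pheromone: 3 1 0 0 / 16 1 0 0 / 0 0 0 0 / 0 0 0 0 / 0 0 0 0
t=3: a0@(1,0) a1@(1,0) a2@(1,0) a3@(1,0) a4@(1,0) | pheromone: 2 0 0 0 / 25 0 0 0 / 0 0 0 0 / 0 0 0 0 / 0 0 0 0
t=4: a0@(1,0) a1@(1,0) a2@(1,0) a3@(1,0) a4@(1,0) | pheromone: 1 0 0 0 / 34 0 0 0 / 0 0 0 0 / 0 0 0 0 / 0 0 0 0
t=5: a0@(1,0) a1@(1,0) a2@(1,0) a3@(1,0) a4@(1,0) | pheromone: 0 0 0 0 / 43 0 0 0 / 0 0 0 0 / 0 0 0 0 / 0 0 0 0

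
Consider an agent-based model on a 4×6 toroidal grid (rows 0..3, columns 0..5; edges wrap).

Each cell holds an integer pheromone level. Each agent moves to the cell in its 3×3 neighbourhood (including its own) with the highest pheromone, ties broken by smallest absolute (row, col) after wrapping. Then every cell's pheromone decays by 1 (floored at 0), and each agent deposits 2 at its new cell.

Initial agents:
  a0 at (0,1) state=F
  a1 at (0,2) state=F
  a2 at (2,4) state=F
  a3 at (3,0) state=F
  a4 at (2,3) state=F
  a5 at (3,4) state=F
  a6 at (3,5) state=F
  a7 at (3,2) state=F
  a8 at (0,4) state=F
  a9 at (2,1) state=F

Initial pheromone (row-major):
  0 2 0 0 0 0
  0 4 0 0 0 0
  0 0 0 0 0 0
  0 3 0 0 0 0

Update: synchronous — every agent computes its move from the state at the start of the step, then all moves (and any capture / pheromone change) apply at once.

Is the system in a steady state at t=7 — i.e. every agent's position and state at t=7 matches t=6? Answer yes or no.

yes

t=1: a0@(1,1) a1@(1,1) a2@(1,3) a3@(3,1) a4@(1,2) a5@(0,3) a6@(0,0) a7@(3,1) a8@(0,3) a9@(1,1) | pheromone: 2 1 0 4 0 0 / 0 9 2 2 0 0 / 0 0 0 0 0 0 / 0 6 0 0 0 0
t=2: a0@(1,1) a1@(1,1) a2@(0,3) a3@(3,1) a4@(1,1) a5@(0,3) a6@(1,1) a7@(3,1) a8@(0,3) a9@(1,1) | pheromone: 1 0 0 9 0 0 / 0 18 1 1 0 0 / 0 0 0 0 0 0 / 0 9 0 0 0 0
t=3: a0@(1,1) a1@(1,1) a2@(0,3) a3@(3,1) a4@(1,1) a5@(0,3) a6@(1,1) a7@(3,1) a8@(0,3) a9@(1,1) | pheromone: 0 0 0 14 0 0 / 0 27 0 0 0 0 / 0 0 0 0 0 0 / 0 12 0 0 0 0
t=4: a0@(1,1) a1@(1,1) a2@(0,3) a3@(3,1) a4@(1,1) a5@(0,3) a6@(1,1) a7@(3,1) a8@(0,3) a9@(1,1) | pheromone: 0 0 0 19 0 0 / 0 36 0 0 0 0 / 0 0 0 0 0 0 / 0 15 0 0 0 0
t=5: a0@(1,1) a1@(1,1) a2@(0,3) a3@(3,1) a4@(1,1) a5@(0,3) a6@(1,1) a7@(3,1) a8@(0,3) a9@(1,1) | pheromone: 0 0 0 24 0 0 / 0 45 0 0 0 0 / 0 0 0 0 0 0 / 0 18 0 0 0 0
t=6: a0@(1,1) a1@(1,1) a2@(0,3) a3@(3,1) a4@(1,1) a5@(0,3) a6@(1,1) a7@(3,1) a8@(0,3) a9@(1,1) | pheromone: 0 0 0 29 0 0 / 0 54 0 0 0 0 / 0 0 0 0 0 0 / 0 21 0 0 0 0
t=7: a0@(1,1) a1@(1,1) a2@(0,3) a3@(3,1) a4@(1,1) a5@(0,3) a6@(1,1) a7@(3,1) a8@(0,3) a9@(1,1) | pheromone: 0 0 0 34 0 0 / 0 63 0 0 0 0 / 0 0 0 0 0 0 / 0 24 0 0 0 0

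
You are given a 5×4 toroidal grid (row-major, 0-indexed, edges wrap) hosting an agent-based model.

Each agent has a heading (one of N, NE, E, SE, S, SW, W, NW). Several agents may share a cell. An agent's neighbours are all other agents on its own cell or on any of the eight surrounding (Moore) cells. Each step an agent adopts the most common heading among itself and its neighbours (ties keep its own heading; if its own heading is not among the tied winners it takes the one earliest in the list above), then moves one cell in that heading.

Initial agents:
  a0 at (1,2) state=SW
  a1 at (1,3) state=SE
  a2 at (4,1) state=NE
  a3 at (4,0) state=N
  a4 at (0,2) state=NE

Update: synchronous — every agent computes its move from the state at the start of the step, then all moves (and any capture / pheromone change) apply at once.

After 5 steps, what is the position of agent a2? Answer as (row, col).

(4, 2)

t=1: a0@(2,1):SW a1@(2,0):SE a2@(3,2):NE a3@(3,0):N a4@(4,3):NE
t=2: a0@(3,0):SW a1@(3,1):SE a2@(2,3):NE a3@(2,0):N a4@(3,0):NE
t=3: a0@(2,1):NE a1@(4,2):SE a2@(1,0):NE a3@(1,1):NE a4@(2,1):NE
t=4: a0@(1,2):NE a1@(0,3):SE a2@(0,1):NE a3@(0,2):NE a4@(1,2):NE
t=5: a0@(0,3):NE a1@(4,0):NE a2@(4,2):NE a3@(4,3):NE a4@(0,3):NE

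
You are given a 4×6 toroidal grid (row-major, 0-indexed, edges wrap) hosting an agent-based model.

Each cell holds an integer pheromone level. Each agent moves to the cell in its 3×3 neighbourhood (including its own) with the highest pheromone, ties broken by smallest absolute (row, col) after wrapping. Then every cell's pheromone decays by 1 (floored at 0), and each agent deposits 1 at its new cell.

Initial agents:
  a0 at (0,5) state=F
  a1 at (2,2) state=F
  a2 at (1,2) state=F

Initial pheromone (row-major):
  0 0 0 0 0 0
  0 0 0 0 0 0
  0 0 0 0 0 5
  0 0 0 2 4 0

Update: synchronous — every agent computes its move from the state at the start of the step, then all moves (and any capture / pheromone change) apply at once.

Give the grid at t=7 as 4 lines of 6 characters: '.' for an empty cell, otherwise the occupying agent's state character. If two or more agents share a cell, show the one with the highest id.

.F....
......
.....F
......

t=1: a0@(3,4) a1@(3,3) a2@(0,1) | pheromone: 0 1 0 0 0 0 / 0 0 0 0 0 0 / 0 0 0 0 0 4 / 0 0 0 2 4 0
t=2: a0@(2,5) a1@(3,4) a2@(0,1) | pheromone: 0 1 0 0 0 0 / 0 0 0 0 0 0 / 0 0 0 0 0 4 / 0 0 0 1 4 0
t=3: a0@(2,5) a1@(2,5) a2@(0,1) | pheromone: 0 1 0 0 0 0 / 0 0 0 0 0 0 / 0 0 0 0 0 5 / 0 0 0 0 3 0
t=4: a0@(2,5) a1@(2,5) a2@(0,1) | pheromone: 0 1 0 0 0 0 / 0 0 0 0 0 0 / 0 0 0 0 0 6 / 0 0 0 0 2 0
t=5: a0@(2,5) a1@(2,5) a2@(0,1) | pheromone: 0 1 0 0 0 0 / 0 0 0 0 0 0 / 0 0 0 0 0 7 / 0 0 0 0 1 0
t=6: a0@(2,5) a1@(2,5) a2@(0,1) | pheromone: 0 1 0 0 0 0 / 0 0 0 0 0 0 / 0 0 0 0 0 8 / 0 0 0 0 0 0
t=7: a0@(2,5) a1@(2,5) a2@(0,1) | pheromone: 0 1 0 0 0 0 / 0 0 0 0 0 0 / 0 0 0 0 0 9 / 0 0 0 0 0 0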